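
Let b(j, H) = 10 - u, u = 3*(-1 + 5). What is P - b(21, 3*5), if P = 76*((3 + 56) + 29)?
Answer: 6690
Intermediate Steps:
u = 12 (u = 3*4 = 12)
b(j, H) = -2 (b(j, H) = 10 - 1*12 = 10 - 12 = -2)
P = 6688 (P = 76*(59 + 29) = 76*88 = 6688)
P - b(21, 3*5) = 6688 - 1*(-2) = 6688 + 2 = 6690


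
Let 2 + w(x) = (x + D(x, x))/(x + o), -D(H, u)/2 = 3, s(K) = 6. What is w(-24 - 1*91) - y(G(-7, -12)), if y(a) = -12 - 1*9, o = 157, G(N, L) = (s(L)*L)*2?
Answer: 677/42 ≈ 16.119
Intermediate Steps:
D(H, u) = -6 (D(H, u) = -2*3 = -6)
G(N, L) = 12*L (G(N, L) = (6*L)*2 = 12*L)
w(x) = -2 + (-6 + x)/(157 + x) (w(x) = -2 + (x - 6)/(x + 157) = -2 + (-6 + x)/(157 + x))
y(a) = -21 (y(a) = -12 - 9 = -21)
w(-24 - 1*91) - y(G(-7, -12)) = (-320 - (-24 - 1*91))/(157 + (-24 - 1*91)) - 1*(-21) = (-320 - (-24 - 91))/(157 + (-24 - 91)) + 21 = (-320 - 1*(-115))/(157 - 115) + 21 = (-320 + 115)/42 + 21 = (1/42)*(-205) + 21 = -205/42 + 21 = 677/42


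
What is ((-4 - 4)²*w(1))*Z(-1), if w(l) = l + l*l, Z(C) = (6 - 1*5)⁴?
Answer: 128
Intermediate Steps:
Z(C) = 1 (Z(C) = (6 - 5)⁴ = 1⁴ = 1)
w(l) = l + l²
((-4 - 4)²*w(1))*Z(-1) = ((-4 - 4)²*(1*(1 + 1)))*1 = ((-8)²*(1*2))*1 = (64*2)*1 = 128*1 = 128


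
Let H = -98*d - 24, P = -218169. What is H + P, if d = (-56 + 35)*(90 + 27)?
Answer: 22593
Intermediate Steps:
d = -2457 (d = -21*117 = -2457)
H = 240762 (H = -98*(-2457) - 24 = 240786 - 24 = 240762)
H + P = 240762 - 218169 = 22593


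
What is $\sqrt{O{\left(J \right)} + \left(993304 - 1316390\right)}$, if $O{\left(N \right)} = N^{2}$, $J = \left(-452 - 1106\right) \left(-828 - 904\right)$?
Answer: $5 \sqrt{291266578434} \approx 2.6985 \cdot 10^{6}$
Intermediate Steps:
$J = 2698456$ ($J = \left(-1558\right) \left(-1732\right) = 2698456$)
$\sqrt{O{\left(J \right)} + \left(993304 - 1316390\right)} = \sqrt{2698456^{2} + \left(993304 - 1316390\right)} = \sqrt{7281664783936 + \left(993304 - 1316390\right)} = \sqrt{7281664783936 - 323086} = \sqrt{7281664460850} = 5 \sqrt{291266578434}$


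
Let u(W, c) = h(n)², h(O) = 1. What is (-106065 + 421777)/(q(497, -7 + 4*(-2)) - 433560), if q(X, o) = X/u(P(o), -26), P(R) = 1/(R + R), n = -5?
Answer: -315712/433063 ≈ -0.72902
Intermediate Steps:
P(R) = 1/(2*R)
u(W, c) = 1 (u(W, c) = 1² = 1)
q(X, o) = X (q(X, o) = X/1 = X*1 = X)
(-106065 + 421777)/(q(497, -7 + 4*(-2)) - 433560) = (-106065 + 421777)/(497 - 433560) = 315712/(-433063) = 315712*(-1/433063) = -315712/433063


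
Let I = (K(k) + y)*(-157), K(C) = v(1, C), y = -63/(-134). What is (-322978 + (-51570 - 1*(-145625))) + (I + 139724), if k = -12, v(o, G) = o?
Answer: -11983595/134 ≈ -89430.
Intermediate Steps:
y = 63/134 (y = -63*(-1/134) = 63/134 ≈ 0.47015)
K(C) = 1
I = -30929/134 (I = (1 + 63/134)*(-157) = (197/134)*(-157) = -30929/134 ≈ -230.81)
(-322978 + (-51570 - 1*(-145625))) + (I + 139724) = (-322978 + (-51570 - 1*(-145625))) + (-30929/134 + 139724) = (-322978 + (-51570 + 145625)) + 18692087/134 = (-322978 + 94055) + 18692087/134 = -228923 + 18692087/134 = -11983595/134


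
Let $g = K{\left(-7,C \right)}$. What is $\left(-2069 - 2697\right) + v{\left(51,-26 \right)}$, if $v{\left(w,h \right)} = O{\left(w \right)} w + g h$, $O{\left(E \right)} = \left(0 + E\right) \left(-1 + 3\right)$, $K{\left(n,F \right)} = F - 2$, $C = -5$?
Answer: $618$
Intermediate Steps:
$K{\left(n,F \right)} = -2 + F$
$O{\left(E \right)} = 2 E$ ($O{\left(E \right)} = E 2 = 2 E$)
$g = -7$ ($g = -2 - 5 = -7$)
$v{\left(w,h \right)} = - 7 h + 2 w^{2}$ ($v{\left(w,h \right)} = 2 w w - 7 h = 2 w^{2} - 7 h = - 7 h + 2 w^{2}$)
$\left(-2069 - 2697\right) + v{\left(51,-26 \right)} = \left(-2069 - 2697\right) - \left(-182 - 2 \cdot 51^{2}\right) = -4766 + \left(182 + 2 \cdot 2601\right) = -4766 + \left(182 + 5202\right) = -4766 + 5384 = 618$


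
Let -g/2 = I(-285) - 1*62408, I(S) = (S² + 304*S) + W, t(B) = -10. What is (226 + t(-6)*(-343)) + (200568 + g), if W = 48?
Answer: 339774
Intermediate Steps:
I(S) = 48 + S² + 304*S (I(S) = (S² + 304*S) + 48 = 48 + S² + 304*S)
g = 135550 (g = -2*((48 + (-285)² + 304*(-285)) - 1*62408) = -2*((48 + 81225 - 86640) - 62408) = -2*(-5367 - 62408) = -2*(-67775) = 135550)
(226 + t(-6)*(-343)) + (200568 + g) = (226 - 10*(-343)) + (200568 + 135550) = (226 + 3430) + 336118 = 3656 + 336118 = 339774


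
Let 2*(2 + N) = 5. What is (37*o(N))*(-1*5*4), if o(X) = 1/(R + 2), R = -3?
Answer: 740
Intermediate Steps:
N = ½ (N = -2 + (½)*5 = -2 + 5/2 = ½ ≈ 0.50000)
o(X) = -1 (o(X) = 1/(-3 + 2) = 1/(-1) = -1)
(37*o(N))*(-1*5*4) = (37*(-1))*(-1*5*4) = -(-185)*4 = -37*(-20) = 740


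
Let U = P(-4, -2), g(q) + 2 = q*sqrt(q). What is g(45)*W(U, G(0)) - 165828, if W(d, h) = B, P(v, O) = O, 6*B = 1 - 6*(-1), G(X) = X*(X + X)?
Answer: -497491/3 + 315*sqrt(5)/2 ≈ -1.6548e+5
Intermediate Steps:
G(X) = 2*X**2 (G(X) = X*(2*X) = 2*X**2)
g(q) = -2 + q**(3/2) (g(q) = -2 + q*sqrt(q) = -2 + q**(3/2))
B = 7/6 (B = (1 - 6*(-1))/6 = (1 - 1*(-6))/6 = (1 + 6)/6 = (1/6)*7 = 7/6 ≈ 1.1667)
U = -2
W(d, h) = 7/6
g(45)*W(U, G(0)) - 165828 = (-2 + 45**(3/2))*(7/6) - 165828 = (-2 + 135*sqrt(5))*(7/6) - 165828 = (-7/3 + 315*sqrt(5)/2) - 165828 = -497491/3 + 315*sqrt(5)/2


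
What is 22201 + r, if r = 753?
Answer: 22954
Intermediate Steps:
22201 + r = 22201 + 753 = 22954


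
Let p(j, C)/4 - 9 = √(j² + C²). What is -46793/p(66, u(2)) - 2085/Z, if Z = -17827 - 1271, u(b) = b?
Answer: 1346426881/54480228 - 46793*√1090/8558 ≈ -155.80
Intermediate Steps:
p(j, C) = 36 + 4*√(C² + j²) (p(j, C) = 36 + 4*√(j² + C²) = 36 + 4*√(C² + j²))
Z = -19098
-46793/p(66, u(2)) - 2085/Z = -46793/(36 + 4*√(2² + 66²)) - 2085/(-19098) = -46793/(36 + 4*√(4 + 4356)) - 2085*(-1/19098) = -46793/(36 + 4*√4360) + 695/6366 = -46793/(36 + 4*(2*√1090)) + 695/6366 = -46793/(36 + 8*√1090) + 695/6366 = 695/6366 - 46793/(36 + 8*√1090)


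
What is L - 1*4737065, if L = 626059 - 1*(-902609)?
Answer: -3208397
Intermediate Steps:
L = 1528668 (L = 626059 + 902609 = 1528668)
L - 1*4737065 = 1528668 - 1*4737065 = 1528668 - 4737065 = -3208397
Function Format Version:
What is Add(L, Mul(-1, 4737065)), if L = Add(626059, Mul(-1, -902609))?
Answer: -3208397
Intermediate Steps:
L = 1528668 (L = Add(626059, 902609) = 1528668)
Add(L, Mul(-1, 4737065)) = Add(1528668, Mul(-1, 4737065)) = Add(1528668, -4737065) = -3208397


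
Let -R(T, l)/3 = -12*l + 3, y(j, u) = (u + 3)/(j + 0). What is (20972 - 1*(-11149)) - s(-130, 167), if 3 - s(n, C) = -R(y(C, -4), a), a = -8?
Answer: 32415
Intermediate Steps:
y(j, u) = (3 + u)/j
R(T, l) = -9 + 36*l (R(T, l) = -3*(-12*l + 3) = -3*(3 - 12*l) = -9 + 36*l)
s(n, C) = -294 (s(n, C) = 3 - (-1)*(-9 + 36*(-8)) = 3 - (-1)*(-9 - 288) = 3 - (-1)*(-297) = 3 - 1*297 = 3 - 297 = -294)
(20972 - 1*(-11149)) - s(-130, 167) = (20972 - 1*(-11149)) - 1*(-294) = (20972 + 11149) + 294 = 32121 + 294 = 32415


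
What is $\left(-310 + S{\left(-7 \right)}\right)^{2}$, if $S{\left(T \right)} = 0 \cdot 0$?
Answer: $96100$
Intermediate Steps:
$S{\left(T \right)} = 0$
$\left(-310 + S{\left(-7 \right)}\right)^{2} = \left(-310 + 0\right)^{2} = \left(-310\right)^{2} = 96100$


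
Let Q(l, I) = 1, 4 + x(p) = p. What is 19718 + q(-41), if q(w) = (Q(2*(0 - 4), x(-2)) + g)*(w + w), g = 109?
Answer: 10698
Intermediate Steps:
x(p) = -4 + p
q(w) = 220*w (q(w) = (1 + 109)*(w + w) = 110*(2*w) = 220*w)
19718 + q(-41) = 19718 + 220*(-41) = 19718 - 9020 = 10698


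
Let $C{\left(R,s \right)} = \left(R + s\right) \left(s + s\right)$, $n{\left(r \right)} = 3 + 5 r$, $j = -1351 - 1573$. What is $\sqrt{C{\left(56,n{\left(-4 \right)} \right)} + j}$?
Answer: $5 i \sqrt{170} \approx 65.192 i$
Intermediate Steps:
$j = -2924$ ($j = -1351 - 1573 = -2924$)
$C{\left(R,s \right)} = 2 s \left(R + s\right)$ ($C{\left(R,s \right)} = \left(R + s\right) 2 s = 2 s \left(R + s\right)$)
$\sqrt{C{\left(56,n{\left(-4 \right)} \right)} + j} = \sqrt{2 \left(3 + 5 \left(-4\right)\right) \left(56 + \left(3 + 5 \left(-4\right)\right)\right) - 2924} = \sqrt{2 \left(3 - 20\right) \left(56 + \left(3 - 20\right)\right) - 2924} = \sqrt{2 \left(-17\right) \left(56 - 17\right) - 2924} = \sqrt{2 \left(-17\right) 39 - 2924} = \sqrt{-1326 - 2924} = \sqrt{-4250} = 5 i \sqrt{170}$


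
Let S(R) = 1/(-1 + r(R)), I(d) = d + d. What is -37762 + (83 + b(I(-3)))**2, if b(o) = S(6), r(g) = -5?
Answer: -1112423/36 ≈ -30901.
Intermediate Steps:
I(d) = 2*d
S(R) = -1/6 (S(R) = 1/(-1 - 5) = 1/(-6) = -1/6)
b(o) = -1/6
-37762 + (83 + b(I(-3)))**2 = -37762 + (83 - 1/6)**2 = -37762 + (497/6)**2 = -37762 + 247009/36 = -1112423/36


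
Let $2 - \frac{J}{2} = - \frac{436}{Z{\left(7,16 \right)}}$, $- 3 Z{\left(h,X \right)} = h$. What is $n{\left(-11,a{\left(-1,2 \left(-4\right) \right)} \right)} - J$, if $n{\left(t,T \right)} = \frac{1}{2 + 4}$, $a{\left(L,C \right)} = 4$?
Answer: $\frac{15535}{42} \approx 369.88$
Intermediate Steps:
$Z{\left(h,X \right)} = - \frac{h}{3}$
$J = - \frac{2588}{7}$ ($J = 4 - 2 \left(- \frac{436}{\left(- \frac{1}{3}\right) 7}\right) = 4 - 2 \left(- \frac{436}{- \frac{7}{3}}\right) = 4 - 2 \left(\left(-436\right) \left(- \frac{3}{7}\right)\right) = 4 - \frac{2616}{7} = - \frac{2588}{7} \approx -369.71$)
$n{\left(t,T \right)} = \frac{1}{6}$
$n{\left(-11,a{\left(-1,2 \left(-4\right) \right)} \right)} - J = \frac{1}{6} - - \frac{2588}{7} = \frac{1}{6} + \frac{2588}{7} = \frac{15535}{42}$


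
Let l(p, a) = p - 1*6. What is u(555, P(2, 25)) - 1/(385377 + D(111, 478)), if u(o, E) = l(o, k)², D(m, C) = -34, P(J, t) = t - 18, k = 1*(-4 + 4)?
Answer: 116142765542/385343 ≈ 3.0140e+5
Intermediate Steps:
k = 0 (k = 1*0 = 0)
P(J, t) = -18 + t
l(p, a) = -6 + p (l(p, a) = p - 6 = -6 + p)
u(o, E) = (-6 + o)²
u(555, P(2, 25)) - 1/(385377 + D(111, 478)) = (-6 + 555)² - 1/(385377 - 34) = 549² - 1/385343 = 301401 - 1*1/385343 = 301401 - 1/385343 = 116142765542/385343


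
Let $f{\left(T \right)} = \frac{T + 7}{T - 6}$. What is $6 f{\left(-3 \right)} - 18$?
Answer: $- \frac{62}{3} \approx -20.667$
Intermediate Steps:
$f{\left(T \right)} = \frac{7 + T}{-6 + T}$
$6 f{\left(-3 \right)} - 18 = 6 \frac{7 - 3}{-6 - 3} - 18 = 6 \frac{1}{-9} \cdot 4 - 18 = 6 \left(\left(- \frac{1}{9}\right) 4\right) - 18 = 6 \left(- \frac{4}{9}\right) - 18 = - \frac{8}{3} - 18 = - \frac{62}{3}$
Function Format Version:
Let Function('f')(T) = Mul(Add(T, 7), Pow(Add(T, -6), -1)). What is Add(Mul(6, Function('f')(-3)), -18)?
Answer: Rational(-62, 3) ≈ -20.667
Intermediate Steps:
Function('f')(T) = Mul(Pow(Add(-6, T), -1), Add(7, T)) (Function('f')(T) = Mul(Add(7, T), Pow(Add(-6, T), -1)) = Mul(Pow(Add(-6, T), -1), Add(7, T)))
Add(Mul(6, Function('f')(-3)), -18) = Add(Mul(6, Mul(Pow(Add(-6, -3), -1), Add(7, -3))), -18) = Add(Mul(6, Mul(Pow(-9, -1), 4)), -18) = Add(Mul(6, Mul(Rational(-1, 9), 4)), -18) = Add(Mul(6, Rational(-4, 9)), -18) = Add(Rational(-8, 3), -18) = Rational(-62, 3)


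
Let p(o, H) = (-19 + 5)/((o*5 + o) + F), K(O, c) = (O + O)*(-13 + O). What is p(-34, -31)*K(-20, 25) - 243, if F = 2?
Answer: -15303/101 ≈ -151.51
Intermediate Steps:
K(O, c) = 2*O*(-13 + O) (K(O, c) = (2*O)*(-13 + O) = 2*O*(-13 + O))
p(o, H) = -14/(2 + 6*o) (p(o, H) = (-19 + 5)/((o*5 + o) + 2) = -14/((5*o + o) + 2) = -14/(6*o + 2) = -14/(2 + 6*o))
p(-34, -31)*K(-20, 25) - 243 = (-7/(1 + 3*(-34)))*(2*(-20)*(-13 - 20)) - 243 = (-7/(1 - 102))*(2*(-20)*(-33)) - 243 = -7/(-101)*1320 - 243 = -7*(-1/101)*1320 - 243 = (7/101)*1320 - 243 = 9240/101 - 243 = -15303/101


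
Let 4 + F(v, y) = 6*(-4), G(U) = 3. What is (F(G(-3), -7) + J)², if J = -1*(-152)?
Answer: 15376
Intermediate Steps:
F(v, y) = -28 (F(v, y) = -4 + 6*(-4) = -4 - 24 = -28)
J = 152
(F(G(-3), -7) + J)² = (-28 + 152)² = 124² = 15376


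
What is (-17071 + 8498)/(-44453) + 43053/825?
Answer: 640302578/12224575 ≈ 52.378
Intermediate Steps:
(-17071 + 8498)/(-44453) + 43053/825 = -8573*(-1/44453) + 43053*(1/825) = 8573/44453 + 14351/275 = 640302578/12224575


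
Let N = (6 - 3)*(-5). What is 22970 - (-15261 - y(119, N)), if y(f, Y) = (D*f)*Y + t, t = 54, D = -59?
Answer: 143600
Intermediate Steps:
N = -15 (N = 3*(-5) = -15)
y(f, Y) = 54 - 59*Y*f (y(f, Y) = (-59*f)*Y + 54 = -59*Y*f + 54 = 54 - 59*Y*f)
22970 - (-15261 - y(119, N)) = 22970 - (-15261 - (54 - 59*(-15)*119)) = 22970 - (-15261 - (54 + 105315)) = 22970 - (-15261 - 1*105369) = 22970 - (-15261 - 105369) = 22970 - 1*(-120630) = 22970 + 120630 = 143600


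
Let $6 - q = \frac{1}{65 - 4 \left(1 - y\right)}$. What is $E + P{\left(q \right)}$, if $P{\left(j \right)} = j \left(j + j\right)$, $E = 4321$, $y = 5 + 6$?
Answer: $\frac{48430307}{11025} \approx 4392.8$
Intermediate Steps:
$y = 11$
$q = \frac{629}{105}$ ($q = 6 - \frac{1}{65 - 4 \left(1 - 11\right)} = 6 - \frac{1}{65 - -40} = 6 - \frac{1}{65 + 40} = 6 - \frac{1}{105} = \frac{629}{105} \approx 5.9905$)
$P{\left(j \right)} = 2 j^{2}$ ($P{\left(j \right)} = j 2 j = 2 j^{2}$)
$E + P{\left(q \right)} = 4321 + 2 \left(\frac{629}{105}\right)^{2} = 4321 + 2 \cdot \frac{395641}{11025} = 4321 + \frac{791282}{11025} = \frac{48430307}{11025}$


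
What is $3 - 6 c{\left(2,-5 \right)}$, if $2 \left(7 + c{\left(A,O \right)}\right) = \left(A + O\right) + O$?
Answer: $69$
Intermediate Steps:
$c{\left(A,O \right)} = -7 + O + \frac{A}{2}$ ($c{\left(A,O \right)} = -7 + \frac{\left(A + O\right) + O}{2} = -7 + \frac{A + 2 O}{2} = -7 + \left(O + \frac{A}{2}\right) = -7 + O + \frac{A}{2}$)
$3 - 6 c{\left(2,-5 \right)} = 3 - 6 \left(-7 - 5 + \frac{1}{2} \cdot 2\right) = 3 - 6 \left(-7 - 5 + 1\right) = 3 - -66 = 3 + 66 = 69$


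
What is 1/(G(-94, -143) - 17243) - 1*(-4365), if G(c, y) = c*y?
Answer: 16591364/3801 ≈ 4365.0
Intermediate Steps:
1/(G(-94, -143) - 17243) - 1*(-4365) = 1/(-94*(-143) - 17243) - 1*(-4365) = 1/(13442 - 17243) + 4365 = 1/(-3801) + 4365 = -1/3801 + 4365 = 16591364/3801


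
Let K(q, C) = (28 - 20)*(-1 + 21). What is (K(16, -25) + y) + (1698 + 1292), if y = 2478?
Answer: 5628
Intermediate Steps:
K(q, C) = 160 (K(q, C) = 8*20 = 160)
(K(16, -25) + y) + (1698 + 1292) = (160 + 2478) + (1698 + 1292) = 2638 + 2990 = 5628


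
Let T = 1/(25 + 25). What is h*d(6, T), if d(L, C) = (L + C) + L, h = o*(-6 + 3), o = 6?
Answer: -5409/25 ≈ -216.36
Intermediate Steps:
h = -18 (h = 6*(-6 + 3) = 6*(-3) = -18)
T = 1/50 ≈ 0.020000
d(L, C) = C + 2*L (d(L, C) = (C + L) + L = C + 2*L)
h*d(6, T) = -18*(1/50 + 2*6) = -18*(1/50 + 12) = -18*601/50 = -5409/25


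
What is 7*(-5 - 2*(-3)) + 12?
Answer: 19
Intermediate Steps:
7*(-5 - 2*(-3)) + 12 = 7*(-5 + 6) + 12 = 7*1 + 12 = 7 + 12 = 19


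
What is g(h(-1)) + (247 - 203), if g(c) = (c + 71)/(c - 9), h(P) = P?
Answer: 37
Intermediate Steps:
g(c) = (71 + c)/(-9 + c)
g(h(-1)) + (247 - 203) = (71 - 1)/(-9 - 1) + (247 - 203) = 70/(-10) + 44 = -1/10*70 + 44 = -7 + 44 = 37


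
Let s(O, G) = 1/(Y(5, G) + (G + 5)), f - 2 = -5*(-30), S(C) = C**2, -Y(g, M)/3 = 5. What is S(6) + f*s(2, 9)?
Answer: -116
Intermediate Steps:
Y(g, M) = -15 (Y(g, M) = -3*5 = -15)
f = 152 (f = 2 - 5*(-30) = 2 + 150 = 152)
s(O, G) = 1/(-10 + G) (s(O, G) = 1/(-15 + (G + 5)) = 1/(-15 + (5 + G)) = 1/(-10 + G))
S(6) + f*s(2, 9) = 6**2 + 152/(-10 + 9) = 36 + 152/(-1) = 36 + 152*(-1) = 36 - 152 = -116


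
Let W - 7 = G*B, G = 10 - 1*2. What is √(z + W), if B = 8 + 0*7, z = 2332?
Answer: 3*√267 ≈ 49.020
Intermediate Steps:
G = 8 (G = 10 - 2 = 8)
B = 8 (B = 8 + 0 = 8)
W = 71 (W = 7 + 8*8 = 7 + 64 = 71)
√(z + W) = √(2332 + 71) = √2403 = 3*√267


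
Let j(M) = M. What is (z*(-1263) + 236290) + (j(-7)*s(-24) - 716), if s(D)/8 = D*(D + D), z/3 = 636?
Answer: -2238742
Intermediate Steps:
z = 1908 (z = 3*636 = 1908)
s(D) = 16*D**2 (s(D) = 8*(D*(D + D)) = 8*(D*(2*D)) = 8*(2*D**2) = 16*D**2)
(z*(-1263) + 236290) + (j(-7)*s(-24) - 716) = (1908*(-1263) + 236290) + (-112*(-24)**2 - 716) = (-2409804 + 236290) + (-112*576 - 716) = -2173514 + (-7*9216 - 716) = -2173514 + (-64512 - 716) = -2173514 - 65228 = -2238742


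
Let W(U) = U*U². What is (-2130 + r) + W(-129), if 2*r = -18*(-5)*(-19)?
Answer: -2149674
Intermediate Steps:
W(U) = U³
r = -855 (r = (-18*(-5)*(-19))/2 = (90*(-19))/2 = (½)*(-1710) = -855)
(-2130 + r) + W(-129) = (-2130 - 855) + (-129)³ = -2985 - 2146689 = -2149674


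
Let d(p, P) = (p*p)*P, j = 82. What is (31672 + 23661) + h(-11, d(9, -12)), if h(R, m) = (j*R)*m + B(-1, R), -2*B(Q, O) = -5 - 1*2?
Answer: 1864161/2 ≈ 9.3208e+5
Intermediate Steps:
d(p, P) = P*p² (d(p, P) = p²*P = P*p²)
B(Q, O) = 7/2 (B(Q, O) = -(-5 - 1*2)/2 = -(-5 - 2)/2 = -½*(-7) = 7/2)
h(R, m) = 7/2 + 82*R*m (h(R, m) = (82*R)*m + 7/2 = 82*R*m + 7/2 = 7/2 + 82*R*m)
(31672 + 23661) + h(-11, d(9, -12)) = (31672 + 23661) + (7/2 + 82*(-11)*(-12*9²)) = 55333 + (7/2 + 82*(-11)*(-12*81)) = 55333 + (7/2 + 82*(-11)*(-972)) = 55333 + (7/2 + 876744) = 55333 + 1753495/2 = 1864161/2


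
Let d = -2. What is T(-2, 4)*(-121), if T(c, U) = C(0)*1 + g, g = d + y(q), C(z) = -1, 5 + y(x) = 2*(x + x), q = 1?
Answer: 484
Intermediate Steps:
y(x) = -5 + 4*x (y(x) = -5 + 2*(x + x) = -5 + 2*(2*x) = -5 + 4*x)
g = -3 (g = -2 + (-5 + 4*1) = -2 + (-5 + 4) = -2 - 1 = -3)
T(c, U) = -4 (T(c, U) = -1*1 - 3 = -1 - 3 = -4)
T(-2, 4)*(-121) = -4*(-121) = 484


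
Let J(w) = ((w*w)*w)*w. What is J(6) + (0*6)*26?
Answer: 1296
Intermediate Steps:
J(w) = w⁴ (J(w) = (w²*w)*w = w³*w = w⁴)
J(6) + (0*6)*26 = 6⁴ + (0*6)*26 = 1296 + 0*26 = 1296 + 0 = 1296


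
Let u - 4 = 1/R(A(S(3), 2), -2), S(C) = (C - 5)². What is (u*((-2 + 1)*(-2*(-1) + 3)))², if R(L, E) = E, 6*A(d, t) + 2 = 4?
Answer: 1225/4 ≈ 306.25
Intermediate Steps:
S(C) = (-5 + C)²
A(d, t) = ⅓ (A(d, t) = -⅓ + (⅙)*4 = -⅓ + ⅔ = ⅓)
u = 7/2 (u = 4 + 1/(-2) = 4 - ½ = 7/2 ≈ 3.5000)
(u*((-2 + 1)*(-2*(-1) + 3)))² = (7*((-2 + 1)*(-2*(-1) + 3))/2)² = (7*(-(2 + 3))/2)² = (7*(-1*5)/2)² = ((7/2)*(-5))² = (-35/2)² = 1225/4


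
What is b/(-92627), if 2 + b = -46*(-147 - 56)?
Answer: -9336/92627 ≈ -0.10079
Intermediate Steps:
b = 9336 (b = -2 - 46*(-147 - 56) = -2 - 46*(-203) = -2 + 9338 = 9336)
b/(-92627) = 9336/(-92627) = 9336*(-1/92627) = -9336/92627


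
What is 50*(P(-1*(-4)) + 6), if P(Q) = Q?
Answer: 500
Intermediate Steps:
50*(P(-1*(-4)) + 6) = 50*(-1*(-4) + 6) = 50*(4 + 6) = 50*10 = 500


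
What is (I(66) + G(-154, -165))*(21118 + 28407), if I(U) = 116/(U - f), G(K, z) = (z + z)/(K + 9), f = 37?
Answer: 9013550/29 ≈ 3.1081e+5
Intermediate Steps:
G(K, z) = 2*z/(9 + K) (G(K, z) = (2*z)/(9 + K) = 2*z/(9 + K))
I(U) = 116/(-37 + U) (I(U) = 116/(U - 1*37) = 116/(U - 37) = 116/(-37 + U))
(I(66) + G(-154, -165))*(21118 + 28407) = (116/(-37 + 66) + 2*(-165)/(9 - 154))*(21118 + 28407) = (116/29 + 2*(-165)/(-145))*49525 = (116*(1/29) + 2*(-165)*(-1/145))*49525 = (4 + 66/29)*49525 = (182/29)*49525 = 9013550/29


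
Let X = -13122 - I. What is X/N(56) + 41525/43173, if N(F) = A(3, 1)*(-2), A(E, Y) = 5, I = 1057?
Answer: 612565217/431730 ≈ 1418.9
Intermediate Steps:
X = -14179 (X = -13122 - 1*1057 = -13122 - 1057 = -14179)
N(F) = -10 (N(F) = 5*(-2) = -10)
X/N(56) + 41525/43173 = -14179/(-10) + 41525/43173 = -14179*(-⅒) + 41525*(1/43173) = 14179/10 + 41525/43173 = 612565217/431730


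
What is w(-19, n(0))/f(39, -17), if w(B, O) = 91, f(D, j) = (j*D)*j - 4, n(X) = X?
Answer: 91/11267 ≈ 0.0080767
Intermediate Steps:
f(D, j) = -4 + D*j² (f(D, j) = (D*j)*j - 4 = D*j² - 4 = -4 + D*j²)
w(-19, n(0))/f(39, -17) = 91/(-4 + 39*(-17)²) = 91/(-4 + 39*289) = 91/(-4 + 11271) = 91/11267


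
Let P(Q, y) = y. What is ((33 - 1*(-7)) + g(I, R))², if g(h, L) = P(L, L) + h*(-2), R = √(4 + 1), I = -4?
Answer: (48 + √5)² ≈ 2523.7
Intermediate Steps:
R = √5 ≈ 2.2361
g(h, L) = L - 2*h (g(h, L) = L + h*(-2) = L - 2*h)
((33 - 1*(-7)) + g(I, R))² = ((33 - 1*(-7)) + (√5 - 2*(-4)))² = ((33 + 7) + (√5 + 8))² = (40 + (8 + √5))² = (48 + √5)²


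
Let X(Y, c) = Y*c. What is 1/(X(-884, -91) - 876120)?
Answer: -1/795676 ≈ -1.2568e-6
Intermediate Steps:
1/(X(-884, -91) - 876120) = 1/(-884*(-91) - 876120) = 1/(80444 - 876120) = 1/(-795676) = -1/795676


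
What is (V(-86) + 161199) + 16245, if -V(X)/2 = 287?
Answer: 176870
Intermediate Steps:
V(X) = -574 (V(X) = -2*287 = -574)
(V(-86) + 161199) + 16245 = (-574 + 161199) + 16245 = 160625 + 16245 = 176870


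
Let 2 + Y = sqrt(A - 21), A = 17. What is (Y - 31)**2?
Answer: 1085 - 132*I ≈ 1085.0 - 132.0*I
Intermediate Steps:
Y = -2 + 2*I (Y = -2 + sqrt(17 - 21) = -2 + sqrt(-4) = -2 + 2*I ≈ -2.0 + 2.0*I)
(Y - 31)**2 = ((-2 + 2*I) - 31)**2 = (-33 + 2*I)**2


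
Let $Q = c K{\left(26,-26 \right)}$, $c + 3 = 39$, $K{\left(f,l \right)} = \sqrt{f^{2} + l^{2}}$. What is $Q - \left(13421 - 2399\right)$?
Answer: $-11022 + 936 \sqrt{2} \approx -9698.3$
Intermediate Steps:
$c = 36$ ($c = -3 + 39 = 36$)
$Q = 936 \sqrt{2}$ ($Q = 36 \sqrt{26^{2} + \left(-26\right)^{2}} = 36 \sqrt{676 + 676} = 36 \sqrt{1352} = 36 \cdot 26 \sqrt{2} = 936 \sqrt{2} \approx 1323.7$)
$Q - \left(13421 - 2399\right) = 936 \sqrt{2} - \left(13421 - 2399\right) = 936 \sqrt{2} - 11022 = -11022 + 936 \sqrt{2}$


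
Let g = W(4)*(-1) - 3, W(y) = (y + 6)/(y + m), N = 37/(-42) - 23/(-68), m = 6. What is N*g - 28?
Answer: -9221/357 ≈ -25.829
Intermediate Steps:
N = -775/1428 (N = 37*(-1/42) - 23*(-1/68) = -37/42 + 23/68 = -775/1428 ≈ -0.54272)
W(y) = 1 (W(y) = (y + 6)/(y + 6) = (6 + y)/(6 + y) = 1)
g = -4 (g = 1*(-1) - 3 = -1 - 3 = -4)
N*g - 28 = -775/1428*(-4) - 28 = 775/357 - 28 = -9221/357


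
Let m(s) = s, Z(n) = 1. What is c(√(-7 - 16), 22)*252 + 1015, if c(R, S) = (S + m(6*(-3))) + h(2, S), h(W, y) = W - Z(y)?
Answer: 2275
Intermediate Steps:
h(W, y) = -1 + W (h(W, y) = W - 1*1 = W - 1 = -1 + W)
c(R, S) = -17 + S (c(R, S) = (S + 6*(-3)) + (-1 + 2) = (S - 18) + 1 = (-18 + S) + 1 = -17 + S)
c(√(-7 - 16), 22)*252 + 1015 = (-17 + 22)*252 + 1015 = 5*252 + 1015 = 1260 + 1015 = 2275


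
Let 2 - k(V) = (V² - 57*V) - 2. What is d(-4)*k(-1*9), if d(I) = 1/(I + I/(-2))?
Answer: 295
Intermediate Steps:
d(I) = 2/I (d(I) = 1/(I + I*(-½)) = 1/(I - I/2) = 1/(I/2) = 2/I)
k(V) = 4 - V² + 57*V (k(V) = 2 - ((V² - 57*V) - 2) = 2 - (-2 + V² - 57*V) = 2 + (2 - V² + 57*V) = 4 - V² + 57*V)
d(-4)*k(-1*9) = (2/(-4))*(4 - (-1*9)² + 57*(-1*9)) = (2*(-¼))*(4 - 1*(-9)² + 57*(-9)) = -(4 - 1*81 - 513)/2 = -(4 - 81 - 513)/2 = -½*(-590) = 295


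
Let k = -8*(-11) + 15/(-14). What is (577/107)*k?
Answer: 702209/1498 ≈ 468.76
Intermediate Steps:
k = 1217/14 (k = 88 + 15*(-1/14) = 88 - 15/14 = 1217/14 ≈ 86.929)
(577/107)*k = (577/107)*(1217/14) = 702209/1498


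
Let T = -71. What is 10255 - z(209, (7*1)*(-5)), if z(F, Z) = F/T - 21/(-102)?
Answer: 24762179/2414 ≈ 10258.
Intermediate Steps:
z(F, Z) = 7/34 - F/71 (z(F, Z) = F/(-71) - 21/(-102) = F*(-1/71) - 21*(-1/102) = -F/71 + 7/34 = 7/34 - F/71)
10255 - z(209, (7*1)*(-5)) = 10255 - (7/34 - 1/71*209) = 10255 - (7/34 - 209/71) = 10255 - 1*(-6609/2414) = 10255 + 6609/2414 = 24762179/2414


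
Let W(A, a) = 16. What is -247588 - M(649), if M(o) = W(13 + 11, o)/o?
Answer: -160684628/649 ≈ -2.4759e+5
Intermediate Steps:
M(o) = 16/o
-247588 - M(649) = -247588 - 16/649 = -160684628/649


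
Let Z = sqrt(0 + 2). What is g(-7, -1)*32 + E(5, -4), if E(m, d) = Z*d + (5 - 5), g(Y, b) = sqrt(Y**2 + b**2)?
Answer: 156*sqrt(2) ≈ 220.62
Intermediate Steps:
Z = sqrt(2) ≈ 1.4142
E(m, d) = d*sqrt(2) (E(m, d) = sqrt(2)*d + (5 - 5) = d*sqrt(2) + 0 = d*sqrt(2))
g(-7, -1)*32 + E(5, -4) = sqrt((-7)**2 + (-1)**2)*32 - 4*sqrt(2) = sqrt(49 + 1)*32 - 4*sqrt(2) = sqrt(50)*32 - 4*sqrt(2) = (5*sqrt(2))*32 - 4*sqrt(2) = 160*sqrt(2) - 4*sqrt(2) = 156*sqrt(2)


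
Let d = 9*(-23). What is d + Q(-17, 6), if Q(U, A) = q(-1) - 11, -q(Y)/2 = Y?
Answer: -216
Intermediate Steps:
q(Y) = -2*Y
d = -207
Q(U, A) = -9 (Q(U, A) = -2*(-1) - 11 = 2 - 11 = -9)
d + Q(-17, 6) = -207 - 9 = -216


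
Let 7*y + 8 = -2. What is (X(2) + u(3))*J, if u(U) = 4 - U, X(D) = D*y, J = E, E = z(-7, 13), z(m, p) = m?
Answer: 13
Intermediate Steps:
y = -10/7 (y = -8/7 + (⅐)*(-2) = -8/7 - 2/7 = -10/7 ≈ -1.4286)
E = -7
J = -7
X(D) = -10*D/7 (X(D) = D*(-10/7) = -10*D/7)
(X(2) + u(3))*J = (-10/7*2 + (4 - 1*3))*(-7) = (-20/7 + (4 - 3))*(-7) = (-20/7 + 1)*(-7) = -13/7*(-7) = 13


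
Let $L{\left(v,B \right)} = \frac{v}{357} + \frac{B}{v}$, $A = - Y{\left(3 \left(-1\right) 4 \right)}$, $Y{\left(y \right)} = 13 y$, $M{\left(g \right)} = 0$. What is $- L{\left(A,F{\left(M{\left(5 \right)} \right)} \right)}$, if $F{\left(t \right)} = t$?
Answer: $- \frac{52}{119} \approx -0.43697$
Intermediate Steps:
$A = 156$ ($A = - 13 \cdot 3 \left(-1\right) 4 = - 13 \left(\left(-3\right) 4\right) = - 13 \left(-12\right) = \left(-1\right) \left(-156\right) = 156$)
$L{\left(v,B \right)} = \frac{v}{357} + \frac{B}{v}$ ($L{\left(v,B \right)} = v \frac{1}{357} + \frac{B}{v} = \frac{v}{357} + \frac{B}{v}$)
$- L{\left(A,F{\left(M{\left(5 \right)} \right)} \right)} = - (\frac{1}{357} \cdot 156 + \frac{0}{156}) = - (\frac{52}{119} + 0 \cdot \frac{1}{156}) = - (\frac{52}{119} + 0) = \left(-1\right) \frac{52}{119} = - \frac{52}{119}$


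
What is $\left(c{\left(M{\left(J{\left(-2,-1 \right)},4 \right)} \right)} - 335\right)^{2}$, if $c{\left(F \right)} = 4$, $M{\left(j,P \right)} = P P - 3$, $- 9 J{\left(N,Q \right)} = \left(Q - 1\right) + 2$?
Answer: $109561$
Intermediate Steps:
$J{\left(N,Q \right)} = - \frac{1}{9} - \frac{Q}{9}$ ($J{\left(N,Q \right)} = - \frac{\left(Q - 1\right) + 2}{9} = - \frac{\left(-1 + Q\right) + 2}{9} = - \frac{1 + Q}{9} = - \frac{1}{9} - \frac{Q}{9}$)
$M{\left(j,P \right)} = -3 + P^{2}$ ($M{\left(j,P \right)} = P^{2} - 3 = -3 + P^{2}$)
$\left(c{\left(M{\left(J{\left(-2,-1 \right)},4 \right)} \right)} - 335\right)^{2} = \left(4 - 335\right)^{2} = \left(-331\right)^{2} = 109561$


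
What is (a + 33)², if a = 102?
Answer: 18225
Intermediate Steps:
(a + 33)² = (102 + 33)² = 135² = 18225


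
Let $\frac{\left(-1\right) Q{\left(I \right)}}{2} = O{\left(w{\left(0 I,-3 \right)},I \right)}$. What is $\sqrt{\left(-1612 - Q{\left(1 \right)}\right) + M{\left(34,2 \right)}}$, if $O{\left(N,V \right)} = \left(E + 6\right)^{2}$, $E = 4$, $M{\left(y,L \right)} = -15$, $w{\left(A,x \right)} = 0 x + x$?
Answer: $i \sqrt{1427} \approx 37.776 i$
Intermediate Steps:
$w{\left(A,x \right)} = x$ ($w{\left(A,x \right)} = 0 + x = x$)
$O{\left(N,V \right)} = 100$ ($O{\left(N,V \right)} = \left(4 + 6\right)^{2} = 10^{2} = 100$)
$Q{\left(I \right)} = -200$ ($Q{\left(I \right)} = \left(-2\right) 100 = -200$)
$\sqrt{\left(-1612 - Q{\left(1 \right)}\right) + M{\left(34,2 \right)}} = \sqrt{\left(-1612 - -200\right) - 15} = \sqrt{\left(-1612 + 200\right) - 15} = \sqrt{-1412 - 15} = \sqrt{-1427} = i \sqrt{1427}$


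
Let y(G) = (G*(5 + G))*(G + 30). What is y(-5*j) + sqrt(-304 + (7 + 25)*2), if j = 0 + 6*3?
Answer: -459000 + 4*I*sqrt(15) ≈ -4.59e+5 + 15.492*I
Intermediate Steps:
j = 18 (j = 0 + 18 = 18)
y(G) = G*(5 + G)*(30 + G) (y(G) = (G*(5 + G))*(30 + G) = G*(5 + G)*(30 + G))
y(-5*j) + sqrt(-304 + (7 + 25)*2) = (-5*18)*(150 + (-5*18)**2 + 35*(-5*18)) + sqrt(-304 + (7 + 25)*2) = -90*(150 + (-90)**2 + 35*(-90)) + sqrt(-304 + 32*2) = -90*(150 + 8100 - 3150) + sqrt(-304 + 64) = -90*5100 + sqrt(-240) = -459000 + 4*I*sqrt(15)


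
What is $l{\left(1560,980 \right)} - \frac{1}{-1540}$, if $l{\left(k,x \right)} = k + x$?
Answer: $\frac{3911601}{1540} \approx 2540.0$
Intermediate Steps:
$l{\left(1560,980 \right)} - \frac{1}{-1540} = \left(1560 + 980\right) - \frac{1}{-1540} = 2540 - - \frac{1}{1540} = 2540 + \frac{1}{1540} = \frac{3911601}{1540}$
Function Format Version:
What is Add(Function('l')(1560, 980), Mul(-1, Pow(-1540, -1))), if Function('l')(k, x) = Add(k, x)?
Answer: Rational(3911601, 1540) ≈ 2540.0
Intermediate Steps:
Add(Function('l')(1560, 980), Mul(-1, Pow(-1540, -1))) = Add(Add(1560, 980), Mul(-1, Pow(-1540, -1))) = Add(2540, Mul(-1, Rational(-1, 1540))) = Add(2540, Rational(1, 1540)) = Rational(3911601, 1540)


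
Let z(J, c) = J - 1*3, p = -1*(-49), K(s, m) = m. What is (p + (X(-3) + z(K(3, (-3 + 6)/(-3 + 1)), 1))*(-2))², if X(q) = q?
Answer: 4096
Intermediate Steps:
p = 49
z(J, c) = -3 + J (z(J, c) = J - 3 = -3 + J)
(p + (X(-3) + z(K(3, (-3 + 6)/(-3 + 1)), 1))*(-2))² = (49 + (-3 + (-3 + (-3 + 6)/(-3 + 1)))*(-2))² = (49 + (-3 + (-3 + 3/(-2)))*(-2))² = (49 + (-3 + (-3 + 3*(-½)))*(-2))² = (49 + (-3 + (-3 - 3/2))*(-2))² = (49 + (-3 - 9/2)*(-2))² = (49 - 15/2*(-2))² = (49 + 15)² = 64² = 4096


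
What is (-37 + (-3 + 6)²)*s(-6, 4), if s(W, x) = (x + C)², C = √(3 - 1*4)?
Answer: -420 - 224*I ≈ -420.0 - 224.0*I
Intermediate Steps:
C = I (C = √(3 - 4) = √(-1) = I ≈ 1.0*I)
s(W, x) = (I + x)² (s(W, x) = (x + I)² = (I + x)²)
(-37 + (-3 + 6)²)*s(-6, 4) = (-37 + (-3 + 6)²)*(I + 4)² = (-37 + 3²)*(4 + I)² = (-37 + 9)*(4 + I)² = -28*(4 + I)²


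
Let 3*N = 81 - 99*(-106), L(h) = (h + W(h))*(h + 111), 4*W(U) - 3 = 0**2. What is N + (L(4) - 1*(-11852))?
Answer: 63693/4 ≈ 15923.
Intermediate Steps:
W(U) = 3/4 (W(U) = 3/4 + (1/4)*0**2 = 3/4 + (1/4)*0 = 3/4 + 0 = 3/4)
L(h) = (111 + h)*(3/4 + h) (L(h) = (h + 3/4)*(h + 111) = (3/4 + h)*(111 + h) = (111 + h)*(3/4 + h))
N = 3525 (N = (81 - 99*(-106))/3 = (81 + 10494)/3 = (1/3)*10575 = 3525)
N + (L(4) - 1*(-11852)) = 3525 + ((333/4 + 4**2 + (447/4)*4) - 1*(-11852)) = 3525 + ((333/4 + 16 + 447) + 11852) = 3525 + (2185/4 + 11852) = 3525 + 49593/4 = 63693/4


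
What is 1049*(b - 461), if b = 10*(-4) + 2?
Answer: -523451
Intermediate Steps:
b = -38 (b = -40 + 2 = -38)
1049*(b - 461) = 1049*(-38 - 461) = 1049*(-499) = -523451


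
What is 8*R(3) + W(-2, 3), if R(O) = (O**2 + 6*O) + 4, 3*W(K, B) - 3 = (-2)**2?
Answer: 751/3 ≈ 250.33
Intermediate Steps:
W(K, B) = 7/3 (W(K, B) = 1 + (1/3)*(-2)**2 = 1 + (1/3)*4 = 1 + 4/3 = 7/3)
R(O) = 4 + O**2 + 6*O
8*R(3) + W(-2, 3) = 8*(4 + 3**2 + 6*3) + 7/3 = 8*(4 + 9 + 18) + 7/3 = 8*31 + 7/3 = 248 + 7/3 = 751/3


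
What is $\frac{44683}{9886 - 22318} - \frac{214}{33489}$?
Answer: $- \frac{499683145}{138778416} \approx -3.6006$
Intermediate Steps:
$\frac{44683}{9886 - 22318} - \frac{214}{33489} = \frac{44683}{-12432} - \frac{214}{33489} = 44683 \left(- \frac{1}{12432}\right) - \frac{214}{33489} = - \frac{44683}{12432} - \frac{214}{33489} = - \frac{499683145}{138778416}$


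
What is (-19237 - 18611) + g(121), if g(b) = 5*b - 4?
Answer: -37247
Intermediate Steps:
g(b) = -4 + 5*b
(-19237 - 18611) + g(121) = (-19237 - 18611) + (-4 + 5*121) = -37848 + (-4 + 605) = -37848 + 601 = -37247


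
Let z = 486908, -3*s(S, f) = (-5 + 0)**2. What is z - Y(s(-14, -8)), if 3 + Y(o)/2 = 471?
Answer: 485972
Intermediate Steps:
s(S, f) = -25/3 (s(S, f) = -(-5 + 0)**2/3 = -1/3*(-5)**2 = -1/3*25 = -25/3)
Y(o) = 936 (Y(o) = -6 + 2*471 = -6 + 942 = 936)
z - Y(s(-14, -8)) = 486908 - 1*936 = 486908 - 936 = 485972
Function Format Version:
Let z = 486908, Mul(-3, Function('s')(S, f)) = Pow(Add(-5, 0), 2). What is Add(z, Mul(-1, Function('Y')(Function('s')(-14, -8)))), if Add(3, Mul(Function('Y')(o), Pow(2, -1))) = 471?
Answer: 485972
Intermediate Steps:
Function('s')(S, f) = Rational(-25, 3) (Function('s')(S, f) = Mul(Rational(-1, 3), Pow(Add(-5, 0), 2)) = Mul(Rational(-1, 3), Pow(-5, 2)) = Mul(Rational(-1, 3), 25) = Rational(-25, 3))
Function('Y')(o) = 936 (Function('Y')(o) = Add(-6, Mul(2, 471)) = Add(-6, 942) = 936)
Add(z, Mul(-1, Function('Y')(Function('s')(-14, -8)))) = Add(486908, Mul(-1, 936)) = Add(486908, -936) = 485972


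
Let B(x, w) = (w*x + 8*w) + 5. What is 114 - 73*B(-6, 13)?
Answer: -2149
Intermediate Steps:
B(x, w) = 5 + 8*w + w*x (B(x, w) = (8*w + w*x) + 5 = 5 + 8*w + w*x)
114 - 73*B(-6, 13) = 114 - 73*(5 + 8*13 + 13*(-6)) = 114 - 73*(5 + 104 - 78) = 114 - 73*31 = 114 - 2263 = -2149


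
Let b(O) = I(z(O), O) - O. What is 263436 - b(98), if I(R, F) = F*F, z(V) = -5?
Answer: 253930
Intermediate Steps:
I(R, F) = F²
b(O) = O² - O
263436 - b(98) = 263436 - 98*(-1 + 98) = 263436 - 98*97 = 263436 - 1*9506 = 263436 - 9506 = 253930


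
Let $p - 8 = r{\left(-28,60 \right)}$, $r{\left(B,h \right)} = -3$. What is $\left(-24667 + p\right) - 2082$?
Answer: $-26744$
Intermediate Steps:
$p = 5$ ($p = 8 - 3 = 5$)
$\left(-24667 + p\right) - 2082 = \left(-24667 + 5\right) - 2082 = -24662 - 2082 = -26744$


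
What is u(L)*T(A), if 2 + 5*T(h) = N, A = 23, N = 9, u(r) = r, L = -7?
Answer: -49/5 ≈ -9.8000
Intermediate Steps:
T(h) = 7/5 (T(h) = -2/5 + (1/5)*9 = -2/5 + 9/5 = 7/5)
u(L)*T(A) = -7*7/5 = -49/5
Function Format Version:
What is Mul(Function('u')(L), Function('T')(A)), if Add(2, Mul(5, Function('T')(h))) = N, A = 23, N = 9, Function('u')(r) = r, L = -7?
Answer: Rational(-49, 5) ≈ -9.8000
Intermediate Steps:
Function('T')(h) = Rational(7, 5) (Function('T')(h) = Add(Rational(-2, 5), Mul(Rational(1, 5), 9)) = Add(Rational(-2, 5), Rational(9, 5)) = Rational(7, 5))
Mul(Function('u')(L), Function('T')(A)) = Mul(-7, Rational(7, 5)) = Rational(-49, 5)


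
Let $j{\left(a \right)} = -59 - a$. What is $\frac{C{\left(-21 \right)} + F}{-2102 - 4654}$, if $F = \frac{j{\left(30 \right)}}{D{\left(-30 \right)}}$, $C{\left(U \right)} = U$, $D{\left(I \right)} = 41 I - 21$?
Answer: $\frac{13091}{4225878} \approx 0.0030978$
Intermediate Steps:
$D{\left(I \right)} = -21 + 41 I$
$F = \frac{89}{1251}$ ($F = \frac{-59 - 30}{-21 + 41 \left(-30\right)} = \frac{-59 - 30}{-21 - 1230} = - \frac{89}{-1251} = \left(-89\right) \left(- \frac{1}{1251}\right) = \frac{89}{1251} \approx 0.071143$)
$\frac{C{\left(-21 \right)} + F}{-2102 - 4654} = \frac{-21 + \frac{89}{1251}}{-2102 - 4654} = - \frac{26182}{1251 \left(-6756\right)} = \left(- \frac{26182}{1251}\right) \left(- \frac{1}{6756}\right) = \frac{13091}{4225878}$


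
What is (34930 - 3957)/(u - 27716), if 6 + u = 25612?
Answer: -30973/2110 ≈ -14.679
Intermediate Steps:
u = 25606 (u = -6 + 25612 = 25606)
(34930 - 3957)/(u - 27716) = (34930 - 3957)/(25606 - 27716) = 30973/(-2110) = 30973*(-1/2110) = -30973/2110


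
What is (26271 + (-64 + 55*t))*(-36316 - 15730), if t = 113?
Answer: -1687435412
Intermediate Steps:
(26271 + (-64 + 55*t))*(-36316 - 15730) = (26271 + (-64 + 55*113))*(-36316 - 15730) = (26271 + (-64 + 6215))*(-52046) = (26271 + 6151)*(-52046) = 32422*(-52046) = -1687435412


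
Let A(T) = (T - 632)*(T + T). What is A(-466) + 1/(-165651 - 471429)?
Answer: 651946898879/637080 ≈ 1.0233e+6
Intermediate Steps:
A(T) = 2*T*(-632 + T) (A(T) = (-632 + T)*(2*T) = 2*T*(-632 + T))
A(-466) + 1/(-165651 - 471429) = 2*(-466)*(-632 - 466) + 1/(-165651 - 471429) = 2*(-466)*(-1098) + 1/(-637080) = 1023336 - 1/637080 = 651946898879/637080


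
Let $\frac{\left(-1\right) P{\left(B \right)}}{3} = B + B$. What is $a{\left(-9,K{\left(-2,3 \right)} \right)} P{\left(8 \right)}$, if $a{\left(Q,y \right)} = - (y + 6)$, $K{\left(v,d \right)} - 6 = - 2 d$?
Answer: $288$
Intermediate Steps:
$P{\left(B \right)} = - 6 B$ ($P{\left(B \right)} = - 3 \left(B + B\right) = - 3 \cdot 2 B = - 6 B$)
$K{\left(v,d \right)} = 6 - 2 d$
$a{\left(Q,y \right)} = -6 - y$ ($a{\left(Q,y \right)} = - (6 + y) = -6 - y$)
$a{\left(-9,K{\left(-2,3 \right)} \right)} P{\left(8 \right)} = \left(-6 - \left(6 - 6\right)\right) \left(\left(-6\right) 8\right) = \left(-6 - \left(6 - 6\right)\right) \left(-48\right) = \left(-6 - 0\right) \left(-48\right) = \left(-6 + 0\right) \left(-48\right) = \left(-6\right) \left(-48\right) = 288$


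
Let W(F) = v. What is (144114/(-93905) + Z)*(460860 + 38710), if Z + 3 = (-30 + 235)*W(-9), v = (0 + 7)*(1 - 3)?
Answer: -26970103646606/18781 ≈ -1.4360e+9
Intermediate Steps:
v = -14 (v = 7*(-2) = -14)
W(F) = -14
Z = -2873 (Z = -3 + (-30 + 235)*(-14) = -3 + 205*(-14) = -3 - 2870 = -2873)
(144114/(-93905) + Z)*(460860 + 38710) = (144114/(-93905) - 2873)*(460860 + 38710) = (144114*(-1/93905) - 2873)*499570 = (-144114/93905 - 2873)*499570 = -269933179/93905*499570 = -26970103646606/18781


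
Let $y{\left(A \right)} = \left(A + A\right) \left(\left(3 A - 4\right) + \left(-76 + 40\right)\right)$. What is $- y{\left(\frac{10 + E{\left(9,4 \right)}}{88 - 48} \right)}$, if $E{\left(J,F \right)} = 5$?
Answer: $\frac{933}{32} \approx 29.156$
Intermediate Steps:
$y{\left(A \right)} = 2 A \left(-40 + 3 A\right)$ ($y{\left(A \right)} = 2 A \left(\left(-4 + 3 A\right) - 36\right) = 2 A \left(-40 + 3 A\right)$)
$- y{\left(\frac{10 + E{\left(9,4 \right)}}{88 - 48} \right)} = - 2 \frac{10 + 5}{88 - 48} \left(-40 + 3 \frac{10 + 5}{88 - 48}\right) = - 2 \cdot \frac{15}{40} \left(-40 + 3 \cdot \frac{15}{40}\right) = - 2 \cdot 15 \cdot \frac{1}{40} \left(-40 + 3 \cdot 15 \cdot \frac{1}{40}\right) = - \frac{2 \cdot 3 \left(-40 + 3 \cdot \frac{3}{8}\right)}{8} = - \frac{2 \cdot 3 \left(-40 + \frac{9}{8}\right)}{8} = - \frac{2 \cdot 3 \left(-311\right)}{8 \cdot 8} = \left(-1\right) \left(- \frac{933}{32}\right) = \frac{933}{32}$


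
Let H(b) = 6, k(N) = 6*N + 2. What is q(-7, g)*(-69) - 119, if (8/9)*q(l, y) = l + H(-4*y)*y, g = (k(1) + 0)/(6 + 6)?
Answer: 911/8 ≈ 113.88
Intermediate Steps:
k(N) = 2 + 6*N
g = ⅔ (g = ((2 + 6*1) + 0)/(6 + 6) = ((2 + 6) + 0)/12 = (8 + 0)*(1/12) = 8*(1/12) = ⅔ ≈ 0.66667)
q(l, y) = 9*l/8 + 27*y/4 (q(l, y) = 9*(l + 6*y)/8 = 9*l/8 + 27*y/4)
q(-7, g)*(-69) - 119 = ((9/8)*(-7) + (27/4)*(⅔))*(-69) - 119 = (-63/8 + 9/2)*(-69) - 119 = -27/8*(-69) - 119 = 1863/8 - 119 = 911/8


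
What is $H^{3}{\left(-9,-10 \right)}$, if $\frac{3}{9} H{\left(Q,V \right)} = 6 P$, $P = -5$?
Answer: $-729000$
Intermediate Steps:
$H{\left(Q,V \right)} = -90$ ($H{\left(Q,V \right)} = 3 \cdot 6 \left(-5\right) = 3 \left(-30\right) = -90$)
$H^{3}{\left(-9,-10 \right)} = \left(-90\right)^{3} = -729000$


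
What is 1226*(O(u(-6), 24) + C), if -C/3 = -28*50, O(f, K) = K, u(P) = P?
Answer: 5178624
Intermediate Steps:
C = 4200 (C = -(-84)*50 = -3*(-1400) = 4200)
1226*(O(u(-6), 24) + C) = 1226*(24 + 4200) = 1226*4224 = 5178624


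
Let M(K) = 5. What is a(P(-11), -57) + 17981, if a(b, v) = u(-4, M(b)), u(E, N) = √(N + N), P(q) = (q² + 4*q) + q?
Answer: 17981 + √10 ≈ 17984.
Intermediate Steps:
P(q) = q² + 5*q
u(E, N) = √2*√N (u(E, N) = √(2*N) = √2*√N)
a(b, v) = √10 (a(b, v) = √2*√5 = √10)
a(P(-11), -57) + 17981 = √10 + 17981 = 17981 + √10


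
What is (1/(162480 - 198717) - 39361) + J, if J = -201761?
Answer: -8737537915/36237 ≈ -2.4112e+5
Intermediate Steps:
(1/(162480 - 198717) - 39361) + J = (1/(162480 - 198717) - 39361) - 201761 = (1/(-36237) - 39361) - 201761 = (-1/36237 - 39361) - 201761 = -1426324558/36237 - 201761 = -8737537915/36237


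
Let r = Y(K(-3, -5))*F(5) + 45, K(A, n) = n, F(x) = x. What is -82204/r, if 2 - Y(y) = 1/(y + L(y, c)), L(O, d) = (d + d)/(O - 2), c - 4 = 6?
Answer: -226061/153 ≈ -1477.5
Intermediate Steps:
c = 10 (c = 4 + 6 = 10)
L(O, d) = 2*d/(-2 + O) (L(O, d) = (2*d)/(-2 + O) = 2*d/(-2 + O))
Y(y) = 2 - 1/(y + 20/(-2 + y)) (Y(y) = 2 - 1/(y + 2*10/(-2 + y)) = 2 - 1/(y + 20/(-2 + y)))
r = 612/11 (r = ((40 + (-1 + 2*(-5))*(-2 - 5))/(20 - 5*(-2 - 5)))*5 + 45 = ((40 + (-1 - 10)*(-7))/(20 - 5*(-7)))*5 + 45 = ((40 - 11*(-7))/(20 + 35))*5 + 45 = ((40 + 77)/55)*5 + 45 = ((1/55)*117)*5 + 45 = (117/55)*5 + 45 = 117/11 + 45 = 612/11 ≈ 55.636)
-82204/r = -82204/612/11 = -82204*11/612 = -226061/153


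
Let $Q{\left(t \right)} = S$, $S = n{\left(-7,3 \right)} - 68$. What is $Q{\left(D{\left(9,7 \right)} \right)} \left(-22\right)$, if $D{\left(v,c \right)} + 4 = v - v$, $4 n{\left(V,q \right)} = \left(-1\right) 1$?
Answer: $\frac{3003}{2} \approx 1501.5$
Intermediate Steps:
$n{\left(V,q \right)} = - \frac{1}{4}$ ($n{\left(V,q \right)} = \frac{\left(-1\right) 1}{4} = \frac{1}{4} \left(-1\right) = - \frac{1}{4}$)
$D{\left(v,c \right)} = -4$ ($D{\left(v,c \right)} = -4 + \left(v - v\right) = -4 + 0 = -4$)
$S = - \frac{273}{4}$ ($S = - \frac{1}{4} - 68 = - \frac{273}{4} \approx -68.25$)
$Q{\left(t \right)} = - \frac{273}{4}$
$Q{\left(D{\left(9,7 \right)} \right)} \left(-22\right) = \left(- \frac{273}{4}\right) \left(-22\right) = \frac{3003}{2}$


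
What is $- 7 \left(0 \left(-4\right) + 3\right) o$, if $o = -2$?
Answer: $42$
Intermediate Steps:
$- 7 \left(0 \left(-4\right) + 3\right) o = - 7 \left(0 \left(-4\right) + 3\right) \left(-2\right) = - 7 \left(0 + 3\right) \left(-2\right) = \left(-7\right) 3 \left(-2\right) = \left(-21\right) \left(-2\right) = 42$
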